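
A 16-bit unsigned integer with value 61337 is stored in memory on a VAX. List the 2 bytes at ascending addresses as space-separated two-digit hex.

99 EF

61337 in hexadecimal, padded to 16 bits, is 0xEF99.
Split into bytes (most-significant first): EF 99.
Little-endian stores the least-significant byte at the lowest address.
So at ascending addresses the bytes are 99 EF.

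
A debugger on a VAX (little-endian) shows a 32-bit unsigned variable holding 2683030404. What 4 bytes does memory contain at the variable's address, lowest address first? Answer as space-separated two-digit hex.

84 CB EB 9F

2683030404 in hexadecimal, padded to 32 bits, is 0x9FEBCB84.
Split into bytes (most-significant first): 9F EB CB 84.
Little-endian stores the least-significant byte at the lowest address.
So at ascending addresses the bytes are 84 CB EB 9F.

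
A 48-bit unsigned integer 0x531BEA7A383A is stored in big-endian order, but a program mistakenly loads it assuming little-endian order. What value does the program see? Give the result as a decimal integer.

Stored big-endian, the bytes at ascending addresses are 53 1B EA 7A 38 3A.
Read back as little-endian, the first byte is least significant, giving 0x3A387AEA1B53.
0x3A387AEA1B53 = 64014254742355.

64014254742355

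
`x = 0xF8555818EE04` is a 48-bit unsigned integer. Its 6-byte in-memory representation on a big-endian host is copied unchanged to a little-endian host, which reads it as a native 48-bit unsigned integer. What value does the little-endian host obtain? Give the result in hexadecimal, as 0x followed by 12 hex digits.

Stored big-endian, the bytes at ascending addresses are F8 55 58 18 EE 04.
Read back as little-endian, the first byte is least significant, giving 0x04EE185855F8.

0x04EE185855F8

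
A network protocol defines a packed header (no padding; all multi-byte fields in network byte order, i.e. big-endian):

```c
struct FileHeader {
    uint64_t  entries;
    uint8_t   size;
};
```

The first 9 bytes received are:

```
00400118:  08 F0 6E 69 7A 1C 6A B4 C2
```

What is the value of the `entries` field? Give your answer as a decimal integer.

644136146013285044

`entries` is the first field, at byte offset 0, occupying 8 bytes.
Bytes at offsets 0..7: 08 F0 6E 69 7A 1C 6A B4.
Big-endian stores the most-significant byte at the lowest address.
The bytes are already most-significant first: 0x08F06E697A1C6AB4.
0x08F06E697A1C6AB4 = 644136146013285044.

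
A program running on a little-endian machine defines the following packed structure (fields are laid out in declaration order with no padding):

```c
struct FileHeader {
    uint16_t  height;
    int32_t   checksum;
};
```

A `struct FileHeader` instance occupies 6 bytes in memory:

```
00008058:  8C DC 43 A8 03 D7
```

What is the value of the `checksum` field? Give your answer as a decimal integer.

-687626173

`checksum` follows `height` (2 bytes), so it starts at byte offset 2 and occupies 4 bytes.
Bytes at offsets 2..5: 43 A8 03 D7.
Little-endian: lowest address holds the least-significant byte.
Reassemble most-significant byte first: D7 03 A8 43 → 0xD703A843.
Top bit is set, so as a signed 32-bit value this is 0xD703A843 − 2^32 = -687626173.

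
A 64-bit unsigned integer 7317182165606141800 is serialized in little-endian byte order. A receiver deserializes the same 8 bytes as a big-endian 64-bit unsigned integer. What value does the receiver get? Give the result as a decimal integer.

7317182165606141800 in 64-bit hexadecimal is 0x658BDA6959C70F68.
Stored little-endian, the bytes at ascending addresses are 68 0F C7 59 69 DA 8B 65.
Read back as big-endian, the last byte is least significant, giving 0x680FC75969DA8B65.
0x680FC75969DA8B65 = 7498431091437112165.

7498431091437112165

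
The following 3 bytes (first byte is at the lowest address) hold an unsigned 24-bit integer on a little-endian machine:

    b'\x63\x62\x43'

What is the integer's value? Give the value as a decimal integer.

4416099

Little-endian: lowest address holds the least-significant byte.
Reassemble most-significant byte first: 43 62 63 → 0x436263.
0x436263 = 4416099.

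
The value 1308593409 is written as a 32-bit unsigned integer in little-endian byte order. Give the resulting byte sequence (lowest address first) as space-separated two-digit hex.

01 8D FF 4D

1308593409 in hexadecimal, padded to 32 bits, is 0x4DFF8D01.
Split into bytes (most-significant first): 4D FF 8D 01.
Little-endian: lowest address holds the least-significant byte.
So at ascending addresses the bytes are 01 8D FF 4D.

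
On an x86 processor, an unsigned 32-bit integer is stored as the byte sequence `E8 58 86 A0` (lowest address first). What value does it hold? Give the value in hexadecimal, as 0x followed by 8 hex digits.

0xA08658E8

Little-endian stores the least-significant byte at the lowest address.
Reassemble most-significant byte first: A0 86 58 E8 → 0xA08658E8.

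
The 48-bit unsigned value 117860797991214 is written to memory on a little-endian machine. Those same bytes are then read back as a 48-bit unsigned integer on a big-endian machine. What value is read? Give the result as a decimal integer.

117860797991214 in 48-bit hexadecimal is 0x6B319AFF492E.
Stored little-endian, the bytes at ascending addresses are 2E 49 FF 9A 31 6B.
Read back as big-endian, the last byte is least significant, giving 0x2E49FF9A316B.
0x2E49FF9A316B = 50895355785579.

50895355785579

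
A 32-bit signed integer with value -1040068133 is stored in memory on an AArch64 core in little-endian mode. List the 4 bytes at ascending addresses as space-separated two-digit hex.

Two's complement of -1040068133 in 32 bits: 1040068133 = 0x3DFE2E25; invert → 0xC201D1DA; add 1 → 0xC201D1DB.
Split into bytes (most-significant first): C2 01 D1 DB.
In little-endian order the low byte comes first in memory.
So at ascending addresses the bytes are DB D1 01 C2.

DB D1 01 C2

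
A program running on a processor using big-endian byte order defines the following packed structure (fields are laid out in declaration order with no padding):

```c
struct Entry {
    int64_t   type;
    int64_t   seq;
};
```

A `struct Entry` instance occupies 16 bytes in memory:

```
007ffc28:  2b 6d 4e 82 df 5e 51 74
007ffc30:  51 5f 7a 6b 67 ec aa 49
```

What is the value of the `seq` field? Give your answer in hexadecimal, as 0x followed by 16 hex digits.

0x515F7A6B67ECAA49

`seq` follows `type` (8 bytes), so it starts at byte offset 8 and occupies 8 bytes.
Bytes at offsets 8..15: 51 5F 7A 6B 67 EC AA 49.
Big-endian: lowest address holds the most-significant byte.
The bytes are already most-significant first: 0x515F7A6B67ECAA49.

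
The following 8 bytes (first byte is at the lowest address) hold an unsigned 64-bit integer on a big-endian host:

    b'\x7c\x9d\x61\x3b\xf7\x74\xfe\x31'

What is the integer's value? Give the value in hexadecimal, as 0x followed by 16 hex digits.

Big-endian stores the most-significant byte at the lowest address.
The bytes are already most-significant first: 0x7C9D613BF774FE31.

0x7C9D613BF774FE31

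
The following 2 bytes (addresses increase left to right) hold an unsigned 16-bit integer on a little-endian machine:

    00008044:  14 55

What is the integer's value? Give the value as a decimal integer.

Little-endian: lowest address holds the least-significant byte.
Reassemble most-significant byte first: 55 14 → 0x5514.
0x5514 = 21780.

21780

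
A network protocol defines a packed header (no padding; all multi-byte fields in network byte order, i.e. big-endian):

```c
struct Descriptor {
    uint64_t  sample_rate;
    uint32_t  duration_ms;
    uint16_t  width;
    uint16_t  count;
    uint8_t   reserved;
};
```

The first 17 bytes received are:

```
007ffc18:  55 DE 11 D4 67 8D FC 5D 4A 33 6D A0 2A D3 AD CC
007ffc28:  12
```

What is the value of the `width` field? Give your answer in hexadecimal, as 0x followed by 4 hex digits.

`width` follows `sample_rate` (8 B), `duration_ms` (4 B), so it starts at offset 8 + 4 = 12 and occupies 2 bytes.
Bytes at offsets 12..13: 2A D3.
Big-endian stores the most-significant byte at the lowest address.
The bytes are already most-significant first: 0x2AD3.

0x2AD3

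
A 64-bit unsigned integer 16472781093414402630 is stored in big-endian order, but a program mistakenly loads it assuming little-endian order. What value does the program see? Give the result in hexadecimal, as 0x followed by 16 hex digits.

16472781093414402630 in 64-bit hexadecimal is 0xE49B1320BFBC7A46.
Stored big-endian, the bytes at ascending addresses are E4 9B 13 20 BF BC 7A 46.
Read back as little-endian, the first byte is least significant, giving 0x467ABCBF20139BE4.

0x467ABCBF20139BE4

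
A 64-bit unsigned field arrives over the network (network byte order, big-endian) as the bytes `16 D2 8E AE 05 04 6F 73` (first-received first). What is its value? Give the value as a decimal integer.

1644533692003282803

Big-endian: lowest address holds the most-significant byte.
The bytes are already most-significant first: 0x16D28EAE05046F73.
0x16D28EAE05046F73 = 1644533692003282803.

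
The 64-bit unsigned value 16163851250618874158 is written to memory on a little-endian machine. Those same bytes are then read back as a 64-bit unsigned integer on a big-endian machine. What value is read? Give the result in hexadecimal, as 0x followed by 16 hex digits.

0x2E39649B128951E0

16163851250618874158 in 64-bit hexadecimal is 0xE05189129B64392E.
Stored little-endian, the bytes at ascending addresses are 2E 39 64 9B 12 89 51 E0.
Read back as big-endian, the last byte is least significant, giving 0x2E39649B128951E0.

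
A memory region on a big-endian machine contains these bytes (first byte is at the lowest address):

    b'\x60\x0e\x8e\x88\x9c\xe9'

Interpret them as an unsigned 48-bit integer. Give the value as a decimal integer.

In big-endian order the high byte comes first in memory.
The bytes are already most-significant first: 0x600E8E889CE9.
0x600E8E889CE9 = 105615637126377.

105615637126377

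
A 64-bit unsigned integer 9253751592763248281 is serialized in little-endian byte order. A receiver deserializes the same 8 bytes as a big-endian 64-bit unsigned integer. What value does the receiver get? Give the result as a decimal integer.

9253751592763248281 in 64-bit hexadecimal is 0x806BEE0B8E5BCE99.
Stored little-endian, the bytes at ascending addresses are 99 CE 5B 8E 0B EE 6B 80.
Read back as big-endian, the last byte is least significant, giving 0x99CE5B8E0BEE6B80.
0x99CE5B8E0BEE6B80 = 11082896398649027456.

11082896398649027456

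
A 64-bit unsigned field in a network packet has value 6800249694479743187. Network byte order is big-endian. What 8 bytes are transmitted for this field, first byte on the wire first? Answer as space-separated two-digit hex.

6800249694479743187 in hexadecimal, padded to 64 bits, is 0x5E5F57115F6C78D3.
Split into bytes (most-significant first): 5E 5F 57 11 5F 6C 78 D3.
Big-endian stores the most-significant byte at the lowest address.
So the memory order matches the most-significant-first order: 5E 5F 57 11 5F 6C 78 D3.

5E 5F 57 11 5F 6C 78 D3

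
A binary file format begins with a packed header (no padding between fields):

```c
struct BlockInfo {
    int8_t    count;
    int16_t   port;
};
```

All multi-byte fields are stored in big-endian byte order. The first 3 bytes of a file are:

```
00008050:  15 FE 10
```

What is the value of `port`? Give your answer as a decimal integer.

-496

`port` follows `count` (1 byte), so it starts at byte offset 1 and occupies 2 bytes.
Bytes at offsets 1..2: FE 10.
Big-endian: lowest address holds the most-significant byte.
The bytes are already most-significant first: 0xFE10.
Top bit is set, so as a signed 16-bit value this is 0xFE10 − 2^16 = -496.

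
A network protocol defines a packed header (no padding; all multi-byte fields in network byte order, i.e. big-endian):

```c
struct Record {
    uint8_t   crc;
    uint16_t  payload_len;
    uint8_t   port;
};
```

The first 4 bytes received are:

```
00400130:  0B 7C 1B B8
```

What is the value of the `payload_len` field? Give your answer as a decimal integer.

`payload_len` follows `crc` (1 byte), so it starts at byte offset 1 and occupies 2 bytes.
Bytes at offsets 1..2: 7C 1B.
Big-endian: lowest address holds the most-significant byte.
The bytes are already most-significant first: 0x7C1B.
0x7C1B = 31771.

31771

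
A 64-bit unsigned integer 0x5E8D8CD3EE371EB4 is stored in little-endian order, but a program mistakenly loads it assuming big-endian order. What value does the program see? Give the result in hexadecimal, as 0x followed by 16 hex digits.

Stored little-endian, the bytes at ascending addresses are B4 1E 37 EE D3 8C 8D 5E.
Read back as big-endian, the last byte is least significant, giving 0xB41E37EED38C8D5E.

0xB41E37EED38C8D5E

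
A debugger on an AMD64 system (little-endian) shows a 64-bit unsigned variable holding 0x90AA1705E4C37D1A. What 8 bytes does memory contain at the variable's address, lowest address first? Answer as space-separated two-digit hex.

Split into bytes (most-significant first): 90 AA 17 05 E4 C3 7D 1A.
Little-endian: lowest address holds the least-significant byte.
So at ascending addresses the bytes are 1A 7D C3 E4 05 17 AA 90.

1A 7D C3 E4 05 17 AA 90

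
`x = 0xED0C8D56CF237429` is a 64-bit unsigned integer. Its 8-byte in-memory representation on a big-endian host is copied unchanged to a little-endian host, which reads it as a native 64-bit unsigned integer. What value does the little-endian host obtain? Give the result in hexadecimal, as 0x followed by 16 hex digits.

Stored big-endian, the bytes at ascending addresses are ED 0C 8D 56 CF 23 74 29.
Read back as little-endian, the first byte is least significant, giving 0x297423CF568D0CED.

0x297423CF568D0CED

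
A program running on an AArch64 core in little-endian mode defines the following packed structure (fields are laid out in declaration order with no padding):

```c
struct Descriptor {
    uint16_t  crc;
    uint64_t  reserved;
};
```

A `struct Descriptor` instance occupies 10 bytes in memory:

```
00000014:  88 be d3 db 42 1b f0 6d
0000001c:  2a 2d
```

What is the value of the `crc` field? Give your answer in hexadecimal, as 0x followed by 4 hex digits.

0xBE88

`crc` is the first field, at byte offset 0, occupying 2 bytes.
Bytes at offsets 0..1: 88 BE.
Little-endian stores the least-significant byte at the lowest address.
Reassemble most-significant byte first: BE 88 → 0xBE88.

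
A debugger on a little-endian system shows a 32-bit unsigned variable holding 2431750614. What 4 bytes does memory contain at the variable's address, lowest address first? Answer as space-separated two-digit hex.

D6 91 F1 90

2431750614 in hexadecimal, padded to 32 bits, is 0x90F191D6.
Split into bytes (most-significant first): 90 F1 91 D6.
Little-endian stores the least-significant byte at the lowest address.
So at ascending addresses the bytes are D6 91 F1 90.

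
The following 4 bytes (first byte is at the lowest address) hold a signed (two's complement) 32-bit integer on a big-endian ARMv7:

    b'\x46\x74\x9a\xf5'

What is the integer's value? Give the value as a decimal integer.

Big-endian stores the most-significant byte at the lowest address.
The bytes are already most-significant first: 0x46749AF5.
0x46749AF5 = 1182046965.

1182046965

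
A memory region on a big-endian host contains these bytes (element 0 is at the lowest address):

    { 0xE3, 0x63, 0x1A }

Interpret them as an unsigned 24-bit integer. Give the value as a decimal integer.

Big-endian: lowest address holds the most-significant byte.
The bytes are already most-significant first: 0xE3631A.
0xE3631A = 14902042.

14902042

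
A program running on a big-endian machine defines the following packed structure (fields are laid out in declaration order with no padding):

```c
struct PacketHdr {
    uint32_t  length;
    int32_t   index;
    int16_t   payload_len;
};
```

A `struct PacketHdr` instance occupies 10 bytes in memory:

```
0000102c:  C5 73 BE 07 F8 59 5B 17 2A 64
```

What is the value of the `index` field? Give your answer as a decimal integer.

`index` follows `length` (4 bytes), so it starts at byte offset 4 and occupies 4 bytes.
Bytes at offsets 4..7: F8 59 5B 17.
Big-endian: lowest address holds the most-significant byte.
The bytes are already most-significant first: 0xF8595B17.
Top bit is set, so as a signed 32-bit value this is 0xF8595B17 − 2^32 = -128361705.

-128361705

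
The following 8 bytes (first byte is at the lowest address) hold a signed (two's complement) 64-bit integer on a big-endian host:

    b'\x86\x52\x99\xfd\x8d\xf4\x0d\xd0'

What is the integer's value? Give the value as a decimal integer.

Big-endian: lowest address holds the most-significant byte.
The bytes are already most-significant first: 0x865299FD8DF40DD0.
Top bit is set, so as a signed 64-bit value this is 0x865299FD8DF40DD0 − 2^64 = -8767776210249577008.

-8767776210249577008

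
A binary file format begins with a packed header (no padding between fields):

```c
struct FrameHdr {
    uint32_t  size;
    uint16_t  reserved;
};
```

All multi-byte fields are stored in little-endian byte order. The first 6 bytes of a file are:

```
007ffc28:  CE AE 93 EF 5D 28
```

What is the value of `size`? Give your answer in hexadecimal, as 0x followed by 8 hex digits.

0xEF93AECE

`size` is the first field, at byte offset 0, occupying 4 bytes.
Bytes at offsets 0..3: CE AE 93 EF.
In little-endian order the low byte comes first in memory.
Reassemble most-significant byte first: EF 93 AE CE → 0xEF93AECE.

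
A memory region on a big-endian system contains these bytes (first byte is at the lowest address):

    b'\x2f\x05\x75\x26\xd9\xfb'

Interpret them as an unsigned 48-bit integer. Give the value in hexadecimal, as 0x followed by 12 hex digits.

Big-endian: lowest address holds the most-significant byte.
The bytes are already most-significant first: 0x2F057526D9FB.

0x2F057526D9FB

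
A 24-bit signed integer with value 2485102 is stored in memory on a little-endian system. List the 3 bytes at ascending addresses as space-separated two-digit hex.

6E EB 25

2485102 in hexadecimal, padded to 24 bits, is 0x25EB6E.
Split into bytes (most-significant first): 25 EB 6E.
In little-endian order the low byte comes first in memory.
So at ascending addresses the bytes are 6E EB 25.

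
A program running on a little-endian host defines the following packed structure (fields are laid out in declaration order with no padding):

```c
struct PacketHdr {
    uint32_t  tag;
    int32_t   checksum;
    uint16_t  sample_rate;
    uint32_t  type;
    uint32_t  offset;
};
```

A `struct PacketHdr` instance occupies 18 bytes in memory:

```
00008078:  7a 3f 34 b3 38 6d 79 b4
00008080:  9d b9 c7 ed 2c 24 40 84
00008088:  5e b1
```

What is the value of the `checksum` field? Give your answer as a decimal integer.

`checksum` follows `tag` (4 bytes), so it starts at byte offset 4 and occupies 4 bytes.
Bytes at offsets 4..7: 38 6D 79 B4.
Little-endian stores the least-significant byte at the lowest address.
Reassemble most-significant byte first: B4 79 6D 38 → 0xB4796D38.
Top bit is set, so as a signed 32-bit value this is 0xB4796D38 − 2^32 = -1267110600.

-1267110600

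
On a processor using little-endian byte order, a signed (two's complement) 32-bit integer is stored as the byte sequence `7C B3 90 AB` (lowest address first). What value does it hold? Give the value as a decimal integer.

Little-endian stores the least-significant byte at the lowest address.
Reassemble most-significant byte first: AB 90 B3 7C → 0xAB90B37C.
Top bit is set, so as a signed 32-bit value this is 0xAB90B37C − 2^32 = -1416580228.

-1416580228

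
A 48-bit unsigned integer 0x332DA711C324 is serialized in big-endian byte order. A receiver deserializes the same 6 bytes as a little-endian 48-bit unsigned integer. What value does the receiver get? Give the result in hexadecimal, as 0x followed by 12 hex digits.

0x24C311A72D33

Stored big-endian, the bytes at ascending addresses are 33 2D A7 11 C3 24.
Read back as little-endian, the first byte is least significant, giving 0x24C311A72D33.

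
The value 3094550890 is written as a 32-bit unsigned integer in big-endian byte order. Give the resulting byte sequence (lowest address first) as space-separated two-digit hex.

3094550890 in hexadecimal, padded to 32 bits, is 0xB873196A.
Split into bytes (most-significant first): B8 73 19 6A.
Big-endian stores the most-significant byte at the lowest address.
So the memory order matches the most-significant-first order: B8 73 19 6A.

B8 73 19 6A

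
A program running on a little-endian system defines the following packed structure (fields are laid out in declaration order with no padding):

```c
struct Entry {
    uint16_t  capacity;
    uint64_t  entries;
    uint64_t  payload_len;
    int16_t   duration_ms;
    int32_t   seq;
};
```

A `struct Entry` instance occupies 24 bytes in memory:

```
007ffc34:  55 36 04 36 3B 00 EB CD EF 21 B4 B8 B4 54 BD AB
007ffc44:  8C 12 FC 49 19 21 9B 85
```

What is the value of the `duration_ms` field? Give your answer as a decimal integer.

18940

`duration_ms` follows `capacity` (2 B), `entries` (8 B), `payload_len` (8 B), so it starts at offset 2 + 8 + 8 = 18 and occupies 2 bytes.
Bytes at offsets 18..19: FC 49.
Little-endian: lowest address holds the least-significant byte.
Reassemble most-significant byte first: 49 FC → 0x49FC.
0x49FC = 18940.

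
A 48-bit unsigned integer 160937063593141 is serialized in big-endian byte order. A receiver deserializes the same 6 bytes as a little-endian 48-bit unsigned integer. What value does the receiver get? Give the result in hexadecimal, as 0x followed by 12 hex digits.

0xB5B481145F92

160937063593141 in 48-bit hexadecimal is 0x925F1481B4B5.
Stored big-endian, the bytes at ascending addresses are 92 5F 14 81 B4 B5.
Read back as little-endian, the first byte is least significant, giving 0xB5B481145F92.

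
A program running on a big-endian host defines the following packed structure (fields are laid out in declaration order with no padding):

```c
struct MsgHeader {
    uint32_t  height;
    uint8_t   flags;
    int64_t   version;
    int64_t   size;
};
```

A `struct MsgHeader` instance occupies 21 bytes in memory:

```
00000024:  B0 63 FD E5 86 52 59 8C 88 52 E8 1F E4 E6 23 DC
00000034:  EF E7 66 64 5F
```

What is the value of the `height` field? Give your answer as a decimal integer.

2959343077

`height` is the first field, at byte offset 0, occupying 4 bytes.
Bytes at offsets 0..3: B0 63 FD E5.
Big-endian: lowest address holds the most-significant byte.
The bytes are already most-significant first: 0xB063FDE5.
0xB063FDE5 = 2959343077.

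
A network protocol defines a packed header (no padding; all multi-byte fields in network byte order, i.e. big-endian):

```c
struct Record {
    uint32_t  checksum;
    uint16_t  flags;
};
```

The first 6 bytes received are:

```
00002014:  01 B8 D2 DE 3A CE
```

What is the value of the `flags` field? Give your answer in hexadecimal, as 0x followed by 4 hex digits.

0x3ACE

`flags` follows `checksum` (4 bytes), so it starts at byte offset 4 and occupies 2 bytes.
Bytes at offsets 4..5: 3A CE.
Big-endian stores the most-significant byte at the lowest address.
The bytes are already most-significant first: 0x3ACE.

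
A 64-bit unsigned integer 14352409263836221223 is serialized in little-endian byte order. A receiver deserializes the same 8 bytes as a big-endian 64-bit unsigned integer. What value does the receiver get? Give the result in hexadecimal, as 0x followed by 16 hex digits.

0x27CFFBE12E002EC7

14352409263836221223 in 64-bit hexadecimal is 0xC72E002EE1FBCF27.
Stored little-endian, the bytes at ascending addresses are 27 CF FB E1 2E 00 2E C7.
Read back as big-endian, the last byte is least significant, giving 0x27CFFBE12E002EC7.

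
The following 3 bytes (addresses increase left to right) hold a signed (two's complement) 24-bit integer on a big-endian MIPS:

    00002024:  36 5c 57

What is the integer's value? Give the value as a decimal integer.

Big-endian stores the most-significant byte at the lowest address.
The bytes are already most-significant first: 0x365C57.
0x365C57 = 3562583.

3562583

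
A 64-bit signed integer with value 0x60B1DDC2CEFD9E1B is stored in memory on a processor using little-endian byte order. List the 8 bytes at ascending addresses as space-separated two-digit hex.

Split into bytes (most-significant first): 60 B1 DD C2 CE FD 9E 1B.
Little-endian: lowest address holds the least-significant byte.
So at ascending addresses the bytes are 1B 9E FD CE C2 DD B1 60.

1B 9E FD CE C2 DD B1 60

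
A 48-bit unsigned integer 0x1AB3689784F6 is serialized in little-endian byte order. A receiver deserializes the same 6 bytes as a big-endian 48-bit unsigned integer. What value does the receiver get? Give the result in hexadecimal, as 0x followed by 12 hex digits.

Stored little-endian, the bytes at ascending addresses are F6 84 97 68 B3 1A.
Read back as big-endian, the last byte is least significant, giving 0xF6849768B31A.

0xF6849768B31A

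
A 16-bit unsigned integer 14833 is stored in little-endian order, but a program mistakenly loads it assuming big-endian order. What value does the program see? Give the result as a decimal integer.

61753

14833 in 16-bit hexadecimal is 0x39F1.
Stored little-endian, the bytes at ascending addresses are F1 39.
Read back as big-endian, the last byte is least significant, giving 0xF139.
0xF139 = 61753.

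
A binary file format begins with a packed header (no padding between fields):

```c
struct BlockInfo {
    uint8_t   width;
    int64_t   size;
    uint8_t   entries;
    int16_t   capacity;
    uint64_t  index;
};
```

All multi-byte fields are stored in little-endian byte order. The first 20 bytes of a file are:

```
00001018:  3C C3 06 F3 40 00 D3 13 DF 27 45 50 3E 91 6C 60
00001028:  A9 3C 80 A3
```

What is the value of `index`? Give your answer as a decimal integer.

`index` follows `width` (1 B), `size` (8 B), `entries` (1 B), `capacity` (2 B), so it starts at offset 1 + 8 + 1 + 2 = 12 and occupies 8 bytes.
Bytes at offsets 12..19: 3E 91 6C 60 A9 3C 80 A3.
Little-endian stores the least-significant byte at the lowest address.
Reassemble most-significant byte first: A3 80 3C A9 60 6C 91 3E → 0xA3803CA9606C913E.
0xA3803CA9606C913E = 11781483323366084926.

11781483323366084926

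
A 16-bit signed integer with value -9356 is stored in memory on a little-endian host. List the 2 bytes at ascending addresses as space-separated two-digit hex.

74 DB

Two's complement of -9356 in 16 bits: 9356 = 0x248C; invert → 0xDB73; add 1 → 0xDB74.
Split into bytes (most-significant first): DB 74.
In little-endian order the low byte comes first in memory.
So at ascending addresses the bytes are 74 DB.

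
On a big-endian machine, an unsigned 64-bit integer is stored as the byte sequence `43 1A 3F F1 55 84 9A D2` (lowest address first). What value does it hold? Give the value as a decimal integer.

4835247455690070738

Big-endian: lowest address holds the most-significant byte.
The bytes are already most-significant first: 0x431A3FF155849AD2.
0x431A3FF155849AD2 = 4835247455690070738.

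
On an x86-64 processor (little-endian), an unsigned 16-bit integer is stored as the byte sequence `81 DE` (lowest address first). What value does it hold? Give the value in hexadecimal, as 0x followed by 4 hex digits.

0xDE81

In little-endian order the low byte comes first in memory.
Reassemble most-significant byte first: DE 81 → 0xDE81.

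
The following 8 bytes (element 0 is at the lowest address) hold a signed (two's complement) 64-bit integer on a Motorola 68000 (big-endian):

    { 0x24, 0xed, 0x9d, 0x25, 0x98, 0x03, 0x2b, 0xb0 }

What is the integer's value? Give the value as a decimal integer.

2660955739635526576

In big-endian order the high byte comes first in memory.
The bytes are already most-significant first: 0x24ED9D2598032BB0.
0x24ED9D2598032BB0 = 2660955739635526576.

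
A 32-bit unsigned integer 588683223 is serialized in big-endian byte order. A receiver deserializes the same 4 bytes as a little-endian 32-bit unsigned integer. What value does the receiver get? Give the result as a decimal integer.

3617003043

588683223 in 32-bit hexadecimal is 0x231697D7.
Stored big-endian, the bytes at ascending addresses are 23 16 97 D7.
Read back as little-endian, the first byte is least significant, giving 0xD7971623.
0xD7971623 = 3617003043.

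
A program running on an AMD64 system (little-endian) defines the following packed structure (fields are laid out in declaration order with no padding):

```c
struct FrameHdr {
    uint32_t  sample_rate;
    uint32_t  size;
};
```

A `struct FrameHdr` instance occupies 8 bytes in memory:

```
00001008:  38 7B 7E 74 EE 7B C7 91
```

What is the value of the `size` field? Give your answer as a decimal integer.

2445769710

`size` follows `sample_rate` (4 bytes), so it starts at byte offset 4 and occupies 4 bytes.
Bytes at offsets 4..7: EE 7B C7 91.
Little-endian stores the least-significant byte at the lowest address.
Reassemble most-significant byte first: 91 C7 7B EE → 0x91C77BEE.
0x91C77BEE = 2445769710.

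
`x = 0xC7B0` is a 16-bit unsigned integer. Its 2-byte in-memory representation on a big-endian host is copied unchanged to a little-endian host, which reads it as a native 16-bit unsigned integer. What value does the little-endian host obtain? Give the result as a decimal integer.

45255

Stored big-endian, the bytes at ascending addresses are C7 B0.
Read back as little-endian, the first byte is least significant, giving 0xB0C7.
0xB0C7 = 45255.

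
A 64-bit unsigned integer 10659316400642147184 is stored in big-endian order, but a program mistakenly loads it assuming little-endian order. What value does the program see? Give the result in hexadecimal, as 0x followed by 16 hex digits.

0x7043C578CA7FED93

10659316400642147184 in 64-bit hexadecimal is 0x93ED7FCA78C54370.
Stored big-endian, the bytes at ascending addresses are 93 ED 7F CA 78 C5 43 70.
Read back as little-endian, the first byte is least significant, giving 0x7043C578CA7FED93.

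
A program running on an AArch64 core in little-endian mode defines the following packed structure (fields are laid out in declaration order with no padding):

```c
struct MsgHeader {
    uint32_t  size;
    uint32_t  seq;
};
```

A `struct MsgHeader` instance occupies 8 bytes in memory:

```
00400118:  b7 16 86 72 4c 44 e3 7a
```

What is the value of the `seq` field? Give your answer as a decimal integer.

2061714508

`seq` follows `size` (4 bytes), so it starts at byte offset 4 and occupies 4 bytes.
Bytes at offsets 4..7: 4C 44 E3 7A.
In little-endian order the low byte comes first in memory.
Reassemble most-significant byte first: 7A E3 44 4C → 0x7AE3444C.
0x7AE3444C = 2061714508.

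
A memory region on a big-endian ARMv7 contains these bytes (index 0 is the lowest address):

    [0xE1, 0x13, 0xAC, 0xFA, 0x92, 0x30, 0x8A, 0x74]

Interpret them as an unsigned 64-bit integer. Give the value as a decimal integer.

Big-endian stores the most-significant byte at the lowest address.
The bytes are already most-significant first: 0xE113ACFA92308A74.
0xE113ACFA92308A74 = 16218496875285744244.

16218496875285744244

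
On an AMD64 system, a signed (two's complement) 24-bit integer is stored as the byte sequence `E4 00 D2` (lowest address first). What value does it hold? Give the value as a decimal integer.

-3014428

Little-endian stores the least-significant byte at the lowest address.
Reassemble most-significant byte first: D2 00 E4 → 0xD200E4.
Top bit is set, so as a signed 24-bit value this is 0xD200E4 − 2^24 = -3014428.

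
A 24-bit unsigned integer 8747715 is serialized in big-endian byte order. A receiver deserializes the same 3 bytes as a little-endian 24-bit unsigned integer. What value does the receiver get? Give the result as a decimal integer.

8747715 in 24-bit hexadecimal is 0x857AC3.
Stored big-endian, the bytes at ascending addresses are 85 7A C3.
Read back as little-endian, the first byte is least significant, giving 0xC37A85.
0xC37A85 = 12810885.

12810885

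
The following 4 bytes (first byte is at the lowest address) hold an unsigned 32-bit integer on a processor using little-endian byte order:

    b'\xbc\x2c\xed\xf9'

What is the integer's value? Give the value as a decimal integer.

4193070268

Little-endian stores the least-significant byte at the lowest address.
Reassemble most-significant byte first: F9 ED 2C BC → 0xF9ED2CBC.
0xF9ED2CBC = 4193070268.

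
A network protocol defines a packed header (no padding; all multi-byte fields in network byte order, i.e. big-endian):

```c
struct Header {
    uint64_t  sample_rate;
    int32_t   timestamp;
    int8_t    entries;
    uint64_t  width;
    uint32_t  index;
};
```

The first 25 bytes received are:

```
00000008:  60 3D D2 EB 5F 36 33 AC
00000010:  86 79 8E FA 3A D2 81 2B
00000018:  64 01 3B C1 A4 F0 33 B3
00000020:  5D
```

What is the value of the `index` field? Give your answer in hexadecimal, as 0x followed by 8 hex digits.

0xF033B35D

`index` follows `sample_rate` (8 B), `timestamp` (4 B), `entries` (1 B), `width` (8 B), so it starts at offset 8 + 4 + 1 + 8 = 21 and occupies 4 bytes.
Bytes at offsets 21..24: F0 33 B3 5D.
In big-endian order the high byte comes first in memory.
The bytes are already most-significant first: 0xF033B35D.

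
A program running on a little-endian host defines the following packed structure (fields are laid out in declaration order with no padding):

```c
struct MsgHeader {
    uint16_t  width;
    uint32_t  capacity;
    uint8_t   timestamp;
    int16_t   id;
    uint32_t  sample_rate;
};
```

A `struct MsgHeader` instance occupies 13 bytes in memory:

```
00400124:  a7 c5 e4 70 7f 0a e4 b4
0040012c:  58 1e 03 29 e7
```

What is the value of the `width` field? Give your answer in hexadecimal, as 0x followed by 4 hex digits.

0xC5A7

`width` is the first field, at byte offset 0, occupying 2 bytes.
Bytes at offsets 0..1: A7 C5.
Little-endian stores the least-significant byte at the lowest address.
Reassemble most-significant byte first: C5 A7 → 0xC5A7.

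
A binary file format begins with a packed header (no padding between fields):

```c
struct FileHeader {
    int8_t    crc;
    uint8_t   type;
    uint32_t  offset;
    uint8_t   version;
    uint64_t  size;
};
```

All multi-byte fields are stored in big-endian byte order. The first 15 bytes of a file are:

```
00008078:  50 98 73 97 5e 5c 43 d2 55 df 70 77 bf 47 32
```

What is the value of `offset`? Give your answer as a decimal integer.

1939299932

`offset` follows `crc` (1 B), `type` (1 B), so it starts at offset 1 + 1 = 2 and occupies 4 bytes.
Bytes at offsets 2..5: 73 97 5E 5C.
In big-endian order the high byte comes first in memory.
The bytes are already most-significant first: 0x73975E5C.
0x73975E5C = 1939299932.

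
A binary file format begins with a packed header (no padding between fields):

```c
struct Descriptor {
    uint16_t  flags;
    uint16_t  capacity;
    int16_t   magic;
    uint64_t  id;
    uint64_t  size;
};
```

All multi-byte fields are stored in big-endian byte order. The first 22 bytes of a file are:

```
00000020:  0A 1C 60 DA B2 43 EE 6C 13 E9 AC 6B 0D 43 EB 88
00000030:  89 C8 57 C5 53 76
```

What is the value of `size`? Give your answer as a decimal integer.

`size` follows `flags` (2 B), `capacity` (2 B), `magic` (2 B), `id` (8 B), so it starts at offset 2 + 2 + 2 + 8 = 14 and occupies 8 bytes.
Bytes at offsets 14..21: EB 88 89 C8 57 C5 53 76.
In big-endian order the high byte comes first in memory.
The bytes are already most-significant first: 0xEB8889C857C55376.
0xEB8889C857C55376 = 16971966689304728438.

16971966689304728438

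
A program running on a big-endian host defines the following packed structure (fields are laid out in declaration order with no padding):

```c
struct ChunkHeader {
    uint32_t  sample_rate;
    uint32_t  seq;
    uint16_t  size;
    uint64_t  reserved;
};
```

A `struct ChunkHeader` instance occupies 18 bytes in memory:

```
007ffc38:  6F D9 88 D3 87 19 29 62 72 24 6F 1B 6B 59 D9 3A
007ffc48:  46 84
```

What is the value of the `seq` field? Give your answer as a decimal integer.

`seq` follows `sample_rate` (4 bytes), so it starts at byte offset 4 and occupies 4 bytes.
Bytes at offsets 4..7: 87 19 29 62.
Big-endian stores the most-significant byte at the lowest address.
The bytes are already most-significant first: 0x87192962.
0x87192962 = 2266573154.

2266573154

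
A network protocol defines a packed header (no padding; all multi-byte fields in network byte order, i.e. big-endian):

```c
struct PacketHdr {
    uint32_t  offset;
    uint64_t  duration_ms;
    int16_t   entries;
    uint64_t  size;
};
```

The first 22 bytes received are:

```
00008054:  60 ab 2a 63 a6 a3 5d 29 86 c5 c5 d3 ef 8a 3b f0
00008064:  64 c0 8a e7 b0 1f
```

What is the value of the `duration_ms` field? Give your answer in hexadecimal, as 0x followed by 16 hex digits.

0xA6A35D2986C5C5D3

`duration_ms` follows `offset` (4 bytes), so it starts at byte offset 4 and occupies 8 bytes.
Bytes at offsets 4..11: A6 A3 5D 29 86 C5 C5 D3.
In big-endian order the high byte comes first in memory.
The bytes are already most-significant first: 0xA6A35D2986C5C5D3.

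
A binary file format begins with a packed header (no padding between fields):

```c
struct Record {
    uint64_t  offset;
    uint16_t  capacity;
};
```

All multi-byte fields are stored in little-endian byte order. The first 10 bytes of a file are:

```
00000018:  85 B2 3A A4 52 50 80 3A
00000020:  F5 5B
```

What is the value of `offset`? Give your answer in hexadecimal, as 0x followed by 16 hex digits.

`offset` is the first field, at byte offset 0, occupying 8 bytes.
Bytes at offsets 0..7: 85 B2 3A A4 52 50 80 3A.
Little-endian stores the least-significant byte at the lowest address.
Reassemble most-significant byte first: 3A 80 50 52 A4 3A B2 85 → 0x3A805052A43AB285.

0x3A805052A43AB285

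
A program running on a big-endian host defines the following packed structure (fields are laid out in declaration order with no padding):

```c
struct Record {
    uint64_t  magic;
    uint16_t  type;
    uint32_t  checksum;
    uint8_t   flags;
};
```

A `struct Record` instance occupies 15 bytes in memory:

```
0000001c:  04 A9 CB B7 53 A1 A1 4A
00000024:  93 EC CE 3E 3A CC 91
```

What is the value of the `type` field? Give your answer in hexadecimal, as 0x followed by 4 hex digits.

`type` follows `magic` (8 bytes), so it starts at byte offset 8 and occupies 2 bytes.
Bytes at offsets 8..9: 93 EC.
Big-endian: lowest address holds the most-significant byte.
The bytes are already most-significant first: 0x93EC.

0x93EC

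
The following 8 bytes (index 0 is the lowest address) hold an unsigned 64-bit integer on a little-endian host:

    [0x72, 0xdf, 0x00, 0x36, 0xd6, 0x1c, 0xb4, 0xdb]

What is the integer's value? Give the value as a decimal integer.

15831310296468742002

In little-endian order the low byte comes first in memory.
Reassemble most-significant byte first: DB B4 1C D6 36 00 DF 72 → 0xDBB41CD63600DF72.
0xDBB41CD63600DF72 = 15831310296468742002.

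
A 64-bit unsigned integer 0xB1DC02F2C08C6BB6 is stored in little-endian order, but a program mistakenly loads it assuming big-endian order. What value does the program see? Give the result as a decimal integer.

Stored little-endian, the bytes at ascending addresses are B6 6B 8C C0 F2 02 DC B1.
Read back as big-endian, the last byte is least significant, giving 0xB66B8CC0F202DCB1.
0xB66B8CC0F202DCB1 = 13144754697732807857.

13144754697732807857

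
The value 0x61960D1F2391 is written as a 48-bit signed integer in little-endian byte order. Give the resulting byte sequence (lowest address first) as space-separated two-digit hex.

Split into bytes (most-significant first): 61 96 0D 1F 23 91.
Little-endian: lowest address holds the least-significant byte.
So at ascending addresses the bytes are 91 23 1F 0D 96 61.

91 23 1F 0D 96 61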